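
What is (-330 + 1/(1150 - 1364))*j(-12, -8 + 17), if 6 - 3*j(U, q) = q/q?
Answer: -353105/642 ≈ -550.01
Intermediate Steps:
j(U, q) = 5/3 (j(U, q) = 2 - q/(3*q) = 2 - ⅓*1 = 2 - ⅓ = 5/3)
(-330 + 1/(1150 - 1364))*j(-12, -8 + 17) = (-330 + 1/(1150 - 1364))*(5/3) = (-330 + 1/(-214))*(5/3) = (-330 - 1/214)*(5/3) = -70621/214*5/3 = -353105/642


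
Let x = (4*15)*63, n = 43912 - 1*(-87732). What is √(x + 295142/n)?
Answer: √16386698303882/65822 ≈ 61.500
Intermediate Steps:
n = 131644 (n = 43912 + 87732 = 131644)
x = 3780 (x = 60*63 = 3780)
√(x + 295142/n) = √(3780 + 295142/131644) = √(3780 + 295142*(1/131644)) = √(3780 + 147571/65822) = √(248954731/65822) = √16386698303882/65822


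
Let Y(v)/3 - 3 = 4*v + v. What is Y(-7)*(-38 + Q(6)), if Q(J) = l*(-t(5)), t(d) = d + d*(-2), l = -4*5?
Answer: 13248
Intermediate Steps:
Y(v) = 9 + 15*v (Y(v) = 9 + 3*(4*v + v) = 9 + 3*(5*v) = 9 + 15*v)
l = -20
t(d) = -d (t(d) = d - 2*d = -d)
Q(J) = -100 (Q(J) = -(-20)*(-1*5) = -(-20)*(-5) = -20*5 = -100)
Y(-7)*(-38 + Q(6)) = (9 + 15*(-7))*(-38 - 100) = (9 - 105)*(-138) = -96*(-138) = 13248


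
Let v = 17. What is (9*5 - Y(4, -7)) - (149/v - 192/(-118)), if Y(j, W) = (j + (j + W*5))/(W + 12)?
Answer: 200641/5015 ≈ 40.008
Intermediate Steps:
Y(j, W) = (2*j + 5*W)/(12 + W) (Y(j, W) = (j + (j + 5*W))/(12 + W) = (2*j + 5*W)/(12 + W))
(9*5 - Y(4, -7)) - (149/v - 192/(-118)) = (9*5 - (2*4 + 5*(-7))/(12 - 7)) - (149/17 - 192/(-118)) = (45 - (8 - 35)/5) - (149*(1/17) - 192*(-1/118)) = (45 - (-27)/5) - (149/17 + 96/59) = (45 - 1*(-27/5)) - 1*10423/1003 = (45 + 27/5) - 10423/1003 = 252/5 - 10423/1003 = 200641/5015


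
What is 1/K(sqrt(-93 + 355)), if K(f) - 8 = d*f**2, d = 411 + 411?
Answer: 1/215372 ≈ 4.6431e-6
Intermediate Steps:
d = 822
K(f) = 8 + 822*f**2
1/K(sqrt(-93 + 355)) = 1/(8 + 822*(sqrt(-93 + 355))**2) = 1/(8 + 822*(sqrt(262))**2) = 1/(8 + 822*262) = 1/(8 + 215364) = 1/215372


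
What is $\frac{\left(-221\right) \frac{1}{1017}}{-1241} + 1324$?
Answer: $\frac{98295097}{74241} \approx 1324.0$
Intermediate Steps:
$\frac{\left(-221\right) \frac{1}{1017}}{-1241} + 1324 = \left(-221\right) \frac{1}{1017} \left(- \frac{1}{1241}\right) + 1324 = \left(- \frac{221}{1017}\right) \left(- \frac{1}{1241}\right) + 1324 = \frac{13}{74241} + 1324 = \frac{98295097}{74241}$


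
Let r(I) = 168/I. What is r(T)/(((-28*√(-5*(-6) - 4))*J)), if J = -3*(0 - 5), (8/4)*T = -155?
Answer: 2*√26/10075 ≈ 0.0010122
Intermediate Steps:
T = -155/2 (T = (½)*(-155) = -155/2 ≈ -77.500)
J = 15 (J = -3*(-5) = 15)
r(T)/(((-28*√(-5*(-6) - 4))*J)) = (168/(-155/2))/((-28*√(-5*(-6) - 4)*15)) = (168*(-2/155))/((-28*√(30 - 4)*15)) = -336*(-√26/10920)/155 = -(-2)*√26/10075 = 2*√26/10075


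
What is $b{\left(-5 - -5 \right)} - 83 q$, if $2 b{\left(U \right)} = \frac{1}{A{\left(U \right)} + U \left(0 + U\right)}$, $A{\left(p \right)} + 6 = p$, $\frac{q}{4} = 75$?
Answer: $- \frac{298801}{12} \approx -24900.0$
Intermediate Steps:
$q = 300$ ($q = 4 \cdot 75 = 300$)
$A{\left(p \right)} = -6 + p$
$b{\left(U \right)} = \frac{1}{2 \left(-6 + U + U^{2}\right)}$ ($b{\left(U \right)} = \frac{1}{2 \left(\left(-6 + U\right) + U \left(0 + U\right)\right)} = \frac{1}{2 \left(\left(-6 + U\right) + U U\right)} = \frac{1}{2 \left(\left(-6 + U\right) + U^{2}\right)} = \frac{1}{2 \left(-6 + U + U^{2}\right)}$)
$b{\left(-5 - -5 \right)} - 83 q = \frac{1}{2 \left(-6 - 0 + \left(-5 - -5\right)^{2}\right)} - 24900 = \frac{1}{2 \left(-6 + \left(-5 + 5\right) + \left(-5 + 5\right)^{2}\right)} - 24900 = \frac{1}{2 \left(-6 + 0 + 0^{2}\right)} - 24900 = \frac{1}{2 \left(-6 + 0 + 0\right)} - 24900 = \frac{1}{2 \left(-6\right)} - 24900 = \frac{1}{2} \left(- \frac{1}{6}\right) - 24900 = - \frac{1}{12} - 24900 = - \frac{298801}{12}$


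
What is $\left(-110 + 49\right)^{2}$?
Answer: $3721$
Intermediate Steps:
$\left(-110 + 49\right)^{2} = \left(-61\right)^{2} = 3721$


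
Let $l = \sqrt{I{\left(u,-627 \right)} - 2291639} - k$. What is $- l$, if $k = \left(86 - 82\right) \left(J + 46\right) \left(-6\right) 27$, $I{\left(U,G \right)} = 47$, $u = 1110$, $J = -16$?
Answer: $-19440 - 2 i \sqrt{572898} \approx -19440.0 - 1513.8 i$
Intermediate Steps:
$k = -19440$ ($k = \left(86 - 82\right) \left(-16 + 46\right) \left(-6\right) 27 = 4 \cdot 30 \left(-6\right) 27 = 120 \left(-6\right) 27 = \left(-720\right) 27 = -19440$)
$l = 19440 + 2 i \sqrt{572898}$ ($l = \sqrt{47 - 2291639} - -19440 = \sqrt{-2291592} + 19440 = 2 i \sqrt{572898} + 19440 = 19440 + 2 i \sqrt{572898} \approx 19440.0 + 1513.8 i$)
$- l = - (19440 + 2 i \sqrt{572898}) = -19440 - 2 i \sqrt{572898}$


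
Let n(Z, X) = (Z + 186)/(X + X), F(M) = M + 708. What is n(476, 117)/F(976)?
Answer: 331/197028 ≈ 0.0016800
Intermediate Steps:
F(M) = 708 + M
n(Z, X) = (186 + Z)/(2*X) (n(Z, X) = (186 + Z)/((2*X)) = (186 + Z)*(1/(2*X)) = (186 + Z)/(2*X))
n(476, 117)/F(976) = ((1/2)*(186 + 476)/117)/(708 + 976) = ((1/2)*(1/117)*662)/1684 = (331/117)*(1/1684) = 331/197028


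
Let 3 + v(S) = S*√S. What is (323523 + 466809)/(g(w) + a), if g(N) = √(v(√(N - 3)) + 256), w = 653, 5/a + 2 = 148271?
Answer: 790332/(5/148269 + √(253 + 5*√5*26^(¾))) ≈ 40451.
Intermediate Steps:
a = 5/148269 (a = 5/(-2 + 148271) = 5/148269 ≈ 3.3722e-5)
v(S) = -3 + S^(3/2) (v(S) = -3 + S*√S = -3 + S^(3/2))
g(N) = √(253 + (-3 + N)^(¾)) (g(N) = √((-3 + (√(N - 3))^(3/2)) + 256) = √((-3 + (√(-3 + N))^(3/2)) + 256) = √((-3 + (-3 + N)^(¾)) + 256) = √(253 + (-3 + N)^(¾)))
(323523 + 466809)/(g(w) + a) = (323523 + 466809)/(√(253 + (-3 + 653)^(¾)) + 5/148269) = 790332/(√(253 + 650^(¾)) + 5/148269) = 790332/(√(253 + 5*√5*26^(¾)) + 5/148269) = 790332/(5/148269 + √(253 + 5*√5*26^(¾)))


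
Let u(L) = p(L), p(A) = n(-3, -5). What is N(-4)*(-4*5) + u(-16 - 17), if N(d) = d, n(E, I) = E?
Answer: 77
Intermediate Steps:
p(A) = -3
u(L) = -3
N(-4)*(-4*5) + u(-16 - 17) = -(-16)*5 - 3 = -4*(-20) - 3 = 80 - 3 = 77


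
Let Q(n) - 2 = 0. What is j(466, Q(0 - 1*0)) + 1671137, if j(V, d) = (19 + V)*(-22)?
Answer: 1660467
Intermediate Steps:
Q(n) = 2 (Q(n) = 2 + 0 = 2)
j(V, d) = -418 - 22*V
j(466, Q(0 - 1*0)) + 1671137 = (-418 - 22*466) + 1671137 = (-418 - 10252) + 1671137 = -10670 + 1671137 = 1660467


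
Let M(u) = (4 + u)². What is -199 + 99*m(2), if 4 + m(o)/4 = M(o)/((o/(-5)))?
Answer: -37423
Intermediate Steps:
m(o) = -16 - 20*(4 + o)²/o (m(o) = -16 + 4*((4 + o)²/((o/(-5)))) = -16 + 4*((4 + o)²/((o*(-⅕)))) = -16 + 4*((4 + o)²/((-o/5))) = -16 + 4*((4 + o)²*(-5/o)) = -16 + 4*(-5*(4 + o)²/o) = -16 - 20*(4 + o)²/o)
-199 + 99*m(2) = -199 + 99*(-16 - 20*(4 + 2)²/2) = -199 + 99*(-16 - 20*½*6²) = -199 + 99*(-16 - 20*½*36) = -199 + 99*(-16 - 360) = -199 + 99*(-376) = -199 - 37224 = -37423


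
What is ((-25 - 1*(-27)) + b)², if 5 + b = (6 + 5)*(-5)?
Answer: 3364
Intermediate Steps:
b = -60 (b = -5 + (6 + 5)*(-5) = -5 + 11*(-5) = -5 - 55 = -60)
((-25 - 1*(-27)) + b)² = ((-25 - 1*(-27)) - 60)² = ((-25 + 27) - 60)² = (2 - 60)² = (-58)² = 3364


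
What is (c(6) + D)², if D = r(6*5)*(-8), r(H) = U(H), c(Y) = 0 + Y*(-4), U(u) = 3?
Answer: 2304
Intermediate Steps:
c(Y) = -4*Y (c(Y) = 0 - 4*Y = -4*Y)
r(H) = 3
D = -24 (D = 3*(-8) = -24)
(c(6) + D)² = (-4*6 - 24)² = (-24 - 24)² = (-48)² = 2304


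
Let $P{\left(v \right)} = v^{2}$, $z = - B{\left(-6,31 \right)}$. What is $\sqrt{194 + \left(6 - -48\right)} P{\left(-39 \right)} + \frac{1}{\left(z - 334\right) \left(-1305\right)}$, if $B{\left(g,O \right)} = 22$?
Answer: $\frac{1}{464580} + 3042 \sqrt{62} \approx 23953.0$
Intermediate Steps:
$z = -22$ ($z = \left(-1\right) 22 = -22$)
$\sqrt{194 + \left(6 - -48\right)} P{\left(-39 \right)} + \frac{1}{\left(z - 334\right) \left(-1305\right)} = \sqrt{194 + \left(6 - -48\right)} \left(-39\right)^{2} + \frac{1}{\left(-22 - 334\right) \left(-1305\right)} = \sqrt{194 + \left(6 + 48\right)} 1521 + \frac{1}{-356} \left(- \frac{1}{1305}\right) = \sqrt{194 + 54} \cdot 1521 - - \frac{1}{464580} = \sqrt{248} \cdot 1521 + \frac{1}{464580} = 2 \sqrt{62} \cdot 1521 + \frac{1}{464580} = 3042 \sqrt{62} + \frac{1}{464580} = \frac{1}{464580} + 3042 \sqrt{62}$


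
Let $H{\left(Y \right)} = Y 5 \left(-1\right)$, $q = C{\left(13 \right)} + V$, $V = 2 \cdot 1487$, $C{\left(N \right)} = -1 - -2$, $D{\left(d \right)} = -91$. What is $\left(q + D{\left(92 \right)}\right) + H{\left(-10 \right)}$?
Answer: $2934$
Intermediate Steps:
$C{\left(N \right)} = 1$ ($C{\left(N \right)} = -1 + 2 = 1$)
$V = 2974$
$q = 2975$ ($q = 1 + 2974 = 2975$)
$H{\left(Y \right)} = - 5 Y$ ($H{\left(Y \right)} = 5 Y \left(-1\right) = - 5 Y$)
$\left(q + D{\left(92 \right)}\right) + H{\left(-10 \right)} = \left(2975 - 91\right) - -50 = 2884 + 50 = 2934$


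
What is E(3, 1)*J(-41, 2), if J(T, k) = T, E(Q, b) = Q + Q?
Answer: -246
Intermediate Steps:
E(Q, b) = 2*Q
E(3, 1)*J(-41, 2) = (2*3)*(-41) = 6*(-41) = -246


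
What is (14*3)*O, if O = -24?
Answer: -1008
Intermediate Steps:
(14*3)*O = (14*3)*(-24) = 42*(-24) = -1008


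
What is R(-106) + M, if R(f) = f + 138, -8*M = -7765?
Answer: 8021/8 ≈ 1002.6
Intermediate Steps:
M = 7765/8 (M = -⅛*(-7765) = 7765/8 ≈ 970.63)
R(f) = 138 + f
R(-106) + M = (138 - 106) + 7765/8 = 32 + 7765/8 = 8021/8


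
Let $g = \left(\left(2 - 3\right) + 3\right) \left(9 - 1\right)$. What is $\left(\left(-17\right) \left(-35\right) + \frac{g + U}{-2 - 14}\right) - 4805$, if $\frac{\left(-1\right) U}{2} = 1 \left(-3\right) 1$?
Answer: $- \frac{33691}{8} \approx -4211.4$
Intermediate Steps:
$U = 6$ ($U = - 2 \cdot 1 \left(-3\right) 1 = - 2 \left(\left(-3\right) 1\right) = \left(-2\right) \left(-3\right) = 6$)
$g = 16$ ($g = \left(-1 + 3\right) 8 = 2 \cdot 8 = 16$)
$\left(\left(-17\right) \left(-35\right) + \frac{g + U}{-2 - 14}\right) - 4805 = \left(\left(-17\right) \left(-35\right) + \frac{16 + 6}{-2 - 14}\right) - 4805 = \left(595 + \frac{22}{-16}\right) - 4805 = \left(595 + 22 \left(- \frac{1}{16}\right)\right) - 4805 = \left(595 - \frac{11}{8}\right) - 4805 = \frac{4749}{8} - 4805 = - \frac{33691}{8}$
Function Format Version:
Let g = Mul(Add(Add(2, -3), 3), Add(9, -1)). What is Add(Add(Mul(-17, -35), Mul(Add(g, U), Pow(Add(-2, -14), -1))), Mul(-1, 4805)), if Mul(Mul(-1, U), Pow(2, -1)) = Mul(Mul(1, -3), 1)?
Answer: Rational(-33691, 8) ≈ -4211.4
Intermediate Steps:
U = 6 (U = Mul(-2, Mul(Mul(1, -3), 1)) = Mul(-2, Mul(-3, 1)) = Mul(-2, -3) = 6)
g = 16 (g = Mul(Add(-1, 3), 8) = Mul(2, 8) = 16)
Add(Add(Mul(-17, -35), Mul(Add(g, U), Pow(Add(-2, -14), -1))), Mul(-1, 4805)) = Add(Add(Mul(-17, -35), Mul(Add(16, 6), Pow(Add(-2, -14), -1))), Mul(-1, 4805)) = Add(Add(595, Mul(22, Pow(-16, -1))), -4805) = Add(Add(595, Mul(22, Rational(-1, 16))), -4805) = Add(Add(595, Rational(-11, 8)), -4805) = Add(Rational(4749, 8), -4805) = Rational(-33691, 8)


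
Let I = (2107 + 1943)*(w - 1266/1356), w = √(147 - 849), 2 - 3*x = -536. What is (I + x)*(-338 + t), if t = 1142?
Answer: -327236308/113 + 9768600*I*√78 ≈ -2.8959e+6 + 8.6274e+7*I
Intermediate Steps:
x = 538/3 (x = ⅔ - ⅓*(-536) = ⅔ + 536/3 = 538/3 ≈ 179.33)
w = 3*I*√78 (w = √(-702) = 3*I*√78 ≈ 26.495*I)
I = -427275/113 + 12150*I*√78 (I = (2107 + 1943)*(3*I*√78 - 1266/1356) = 4050*(3*I*√78 - 1266*1/1356) = 4050*(3*I*√78 - 211/226) = 4050*(-211/226 + 3*I*√78) = -427275/113 + 12150*I*√78 ≈ -3781.2 + 1.0731e+5*I)
(I + x)*(-338 + t) = ((-427275/113 + 12150*I*√78) + 538/3)*(-338 + 1142) = (-1221031/339 + 12150*I*√78)*804 = -327236308/113 + 9768600*I*√78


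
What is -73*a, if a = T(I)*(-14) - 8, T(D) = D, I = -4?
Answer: -3504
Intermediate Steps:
a = 48 (a = -4*(-14) - 8 = 56 - 8 = 48)
-73*a = -73*48 = -3504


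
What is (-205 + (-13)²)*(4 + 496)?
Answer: -18000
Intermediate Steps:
(-205 + (-13)²)*(4 + 496) = (-205 + 169)*500 = -36*500 = -18000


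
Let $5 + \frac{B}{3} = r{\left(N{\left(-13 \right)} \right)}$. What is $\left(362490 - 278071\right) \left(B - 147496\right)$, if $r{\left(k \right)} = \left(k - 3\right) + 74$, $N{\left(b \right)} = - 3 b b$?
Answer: $-12563151161$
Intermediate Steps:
$N{\left(b \right)} = - 3 b^{2}$
$r{\left(k \right)} = 71 + k$ ($r{\left(k \right)} = \left(-3 + k\right) + 74 = 71 + k$)
$B = -1323$ ($B = -15 + 3 \left(71 - 3 \left(-13\right)^{2}\right) = -15 + 3 \left(71 - 507\right) = -15 + 3 \left(-436\right) = -15 - 1308 = -1323$)
$\left(362490 - 278071\right) \left(B - 147496\right) = \left(362490 - 278071\right) \left(-1323 - 147496\right) = 84419 \left(-148819\right) = -12563151161$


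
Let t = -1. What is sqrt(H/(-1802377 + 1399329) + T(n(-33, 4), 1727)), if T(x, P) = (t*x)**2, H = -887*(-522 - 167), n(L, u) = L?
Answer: sqrt(44164803694298)/201524 ≈ 32.977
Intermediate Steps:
H = 611143 (H = -887*(-689) = 611143)
T(x, P) = x**2 (T(x, P) = (-x)**2 = x**2)
sqrt(H/(-1802377 + 1399329) + T(n(-33, 4), 1727)) = sqrt(611143/(-1802377 + 1399329) + (-33)**2) = sqrt(611143/(-403048) + 1089) = sqrt(611143*(-1/403048) + 1089) = sqrt(-611143/403048 + 1089) = sqrt(438308129/403048) = sqrt(44164803694298)/201524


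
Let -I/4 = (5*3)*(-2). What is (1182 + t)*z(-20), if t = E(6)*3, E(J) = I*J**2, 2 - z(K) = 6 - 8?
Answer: 56568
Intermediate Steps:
I = 120 (I = -4*5*3*(-2) = -60*(-2) = -4*(-30) = 120)
z(K) = 4 (z(K) = 2 - (6 - 8) = 2 - 1*(-2) = 2 + 2 = 4)
E(J) = 120*J**2
t = 12960 (t = (120*6**2)*3 = (120*36)*3 = 4320*3 = 12960)
(1182 + t)*z(-20) = (1182 + 12960)*4 = 14142*4 = 56568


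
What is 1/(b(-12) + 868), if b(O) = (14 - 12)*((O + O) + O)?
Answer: 1/796 ≈ 0.0012563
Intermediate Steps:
b(O) = 6*O (b(O) = 2*(2*O + O) = 2*(3*O) = 6*O)
1/(b(-12) + 868) = 1/(6*(-12) + 868) = 1/(-72 + 868) = 1/796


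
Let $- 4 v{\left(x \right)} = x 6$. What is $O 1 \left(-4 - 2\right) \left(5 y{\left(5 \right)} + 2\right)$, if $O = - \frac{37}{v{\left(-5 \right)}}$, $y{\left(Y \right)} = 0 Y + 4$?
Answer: $\frac{3256}{5} \approx 651.2$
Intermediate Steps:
$y{\left(Y \right)} = 4$ ($y{\left(Y \right)} = 0 + 4 = 4$)
$v{\left(x \right)} = - \frac{3 x}{2}$ ($v{\left(x \right)} = - \frac{x 6}{4} = - \frac{6 x}{4} = - \frac{3 x}{2}$)
$O = - \frac{74}{15}$ ($O = - \frac{37}{\left(- \frac{3}{2}\right) \left(-5\right)} = - \frac{37}{\frac{15}{2}} = \left(-37\right) \frac{2}{15} = - \frac{74}{15} \approx -4.9333$)
$O 1 \left(-4 - 2\right) \left(5 y{\left(5 \right)} + 2\right) = - \frac{74 \cdot 1 \left(-4 - 2\right)}{15} \left(5 \cdot 4 + 2\right) = - \frac{74 \cdot 1 \left(-6\right)}{15} \left(20 + 2\right) = \left(- \frac{74}{15}\right) \left(-6\right) 22 = \frac{148}{5} \cdot 22 = \frac{3256}{5}$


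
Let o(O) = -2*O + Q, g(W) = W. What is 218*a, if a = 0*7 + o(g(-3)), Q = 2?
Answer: 1744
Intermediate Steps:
o(O) = 2 - 2*O (o(O) = -2*O + 2 = 2 - 2*O)
a = 8 (a = 0*7 + (2 - 2*(-3)) = 0 + (2 + 6) = 0 + 8 = 8)
218*a = 218*8 = 1744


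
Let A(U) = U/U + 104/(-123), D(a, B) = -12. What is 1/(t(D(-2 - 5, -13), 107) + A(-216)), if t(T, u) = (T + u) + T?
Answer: 123/10228 ≈ 0.012026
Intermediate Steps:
A(U) = 19/123 (A(U) = 1 + 104*(-1/123) = 1 - 104/123 = 19/123)
t(T, u) = u + 2*T
1/(t(D(-2 - 5, -13), 107) + A(-216)) = 1/((107 + 2*(-12)) + 19/123) = 1/((107 - 24) + 19/123) = 1/(83 + 19/123) = 1/(10228/123) = 123/10228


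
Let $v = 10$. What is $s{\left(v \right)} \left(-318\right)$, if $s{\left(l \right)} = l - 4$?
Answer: $-1908$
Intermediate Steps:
$s{\left(l \right)} = -4 + l$
$s{\left(v \right)} \left(-318\right) = \left(-4 + 10\right) \left(-318\right) = 6 \left(-318\right) = -1908$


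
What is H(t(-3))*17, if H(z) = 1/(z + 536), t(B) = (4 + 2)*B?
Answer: 17/518 ≈ 0.032819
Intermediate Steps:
t(B) = 6*B
H(z) = 1/(536 + z)
H(t(-3))*17 = 17/(536 + 6*(-3)) = 17/(536 - 18) = 17/518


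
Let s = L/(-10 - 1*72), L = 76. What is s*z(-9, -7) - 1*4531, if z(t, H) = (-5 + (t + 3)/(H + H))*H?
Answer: -186987/41 ≈ -4560.7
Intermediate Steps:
z(t, H) = H*(-5 + (3 + t)/(2*H)) (z(t, H) = (-5 + (3 + t)/((2*H)))*H = (-5 + (3 + t)*(1/(2*H)))*H = (-5 + (3 + t)/(2*H))*H = H*(-5 + (3 + t)/(2*H)))
s = -38/41 (s = 76/(-10 - 1*72) = 76/(-10 - 72) = 76/(-82) = 76*(-1/82) = -38/41 ≈ -0.92683)
s*z(-9, -7) - 1*4531 = -38*(3/2 + (½)*(-9) - 5*(-7))/41 - 1*4531 = -38*(3/2 - 9/2 + 35)/41 - 4531 = -38/41*32 - 4531 = -1216/41 - 4531 = -186987/41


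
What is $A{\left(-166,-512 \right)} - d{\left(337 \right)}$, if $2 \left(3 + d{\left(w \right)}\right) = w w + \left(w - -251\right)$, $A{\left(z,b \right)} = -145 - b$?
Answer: $- \frac{113417}{2} \approx -56709.0$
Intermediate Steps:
$d{\left(w \right)} = \frac{245}{2} + \frac{w}{2} + \frac{w^{2}}{2}$ ($d{\left(w \right)} = -3 + \frac{w w + \left(w - -251\right)}{2} = -3 + \frac{w^{2} + \left(w + 251\right)}{2} = -3 + \frac{w^{2} + \left(251 + w\right)}{2} = -3 + \frac{251 + w + w^{2}}{2} = -3 + \left(\frac{251}{2} + \frac{w}{2} + \frac{w^{2}}{2}\right) = \frac{245}{2} + \frac{w}{2} + \frac{w^{2}}{2}$)
$A{\left(-166,-512 \right)} - d{\left(337 \right)} = \left(-145 - -512\right) - \left(\frac{245}{2} + \frac{1}{2} \cdot 337 + \frac{337^{2}}{2}\right) = \left(-145 + 512\right) - \left(\frac{245}{2} + \frac{337}{2} + \frac{1}{2} \cdot 113569\right) = 367 - \left(\frac{245}{2} + \frac{337}{2} + \frac{113569}{2}\right) = 367 - \frac{114151}{2} = - \frac{113417}{2}$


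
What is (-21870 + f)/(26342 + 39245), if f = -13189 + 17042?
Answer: -18017/65587 ≈ -0.27470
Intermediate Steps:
f = 3853
(-21870 + f)/(26342 + 39245) = (-21870 + 3853)/(26342 + 39245) = -18017/65587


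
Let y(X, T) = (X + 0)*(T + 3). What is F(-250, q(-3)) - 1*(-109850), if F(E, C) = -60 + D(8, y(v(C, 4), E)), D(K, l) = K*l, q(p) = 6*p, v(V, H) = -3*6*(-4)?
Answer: -32482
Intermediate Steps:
v(V, H) = 72 (v(V, H) = -18*(-4) = 72)
y(X, T) = X*(3 + T)
F(E, C) = 1668 + 576*E (F(E, C) = -60 + 8*(72*(3 + E)) = -60 + 8*(216 + 72*E) = -60 + (1728 + 576*E) = 1668 + 576*E)
F(-250, q(-3)) - 1*(-109850) = (1668 + 576*(-250)) - 1*(-109850) = (1668 - 144000) + 109850 = -142332 + 109850 = -32482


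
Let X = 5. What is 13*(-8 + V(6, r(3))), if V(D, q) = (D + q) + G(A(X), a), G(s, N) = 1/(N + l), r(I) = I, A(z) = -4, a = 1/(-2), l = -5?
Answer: 117/11 ≈ 10.636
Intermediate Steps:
a = -½ ≈ -0.50000
G(s, N) = 1/(-5 + N) (G(s, N) = 1/(N - 5) = 1/(-5 + N))
V(D, q) = -2/11 + D + q (V(D, q) = (D + q) + 1/(-5 - ½) = (D + q) + 1/(-11/2) = (D + q) - 2/11 = -2/11 + D + q)
13*(-8 + V(6, r(3))) = 13*(-8 + (-2/11 + 6 + 3)) = 13*(-8 + 97/11) = 13*(9/11) = 117/11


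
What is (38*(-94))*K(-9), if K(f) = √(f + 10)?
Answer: -3572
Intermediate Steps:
K(f) = √(10 + f)
(38*(-94))*K(-9) = (38*(-94))*√(10 - 9) = -3572*√1 = -3572*1 = -3572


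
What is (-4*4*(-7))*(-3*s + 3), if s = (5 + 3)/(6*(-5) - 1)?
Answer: 13104/31 ≈ 422.71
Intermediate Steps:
s = -8/31 (s = 8/(-30 - 1) = 8/(-31) = 8*(-1/31) = -8/31 ≈ -0.25806)
(-4*4*(-7))*(-3*s + 3) = (-4*4*(-7))*(-3*(-8/31) + 3) = (-16*(-7))*(24/31 + 3) = 112*(117/31) = 13104/31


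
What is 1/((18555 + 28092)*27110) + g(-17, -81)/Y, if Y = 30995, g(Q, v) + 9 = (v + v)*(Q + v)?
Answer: 4013082185677/7839256453830 ≈ 0.51192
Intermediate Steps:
g(Q, v) = -9 + 2*v*(Q + v) (g(Q, v) = -9 + (v + v)*(Q + v) = -9 + (2*v)*(Q + v) = -9 + 2*v*(Q + v))
1/((18555 + 28092)*27110) + g(-17, -81)/Y = 1/((18555 + 28092)*27110) + (-9 + 2*(-81)² + 2*(-17)*(-81))/30995 = (1/27110)/46647 + (-9 + 2*6561 + 2754)*(1/30995) = (1/46647)*(1/27110) + (-9 + 13122 + 2754)*(1/30995) = 1/1264600170 + 15867*(1/30995) = 1/1264600170 + 15867/30995 = 4013082185677/7839256453830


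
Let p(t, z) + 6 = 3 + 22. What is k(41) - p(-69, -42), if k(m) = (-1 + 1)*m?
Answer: -19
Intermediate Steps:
p(t, z) = 19 (p(t, z) = -6 + (3 + 22) = -6 + 25 = 19)
k(m) = 0 (k(m) = 0*m = 0)
k(41) - p(-69, -42) = 0 - 1*19 = 0 - 19 = -19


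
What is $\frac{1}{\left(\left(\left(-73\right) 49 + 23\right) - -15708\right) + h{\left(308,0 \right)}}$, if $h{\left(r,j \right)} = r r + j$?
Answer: $\frac{1}{107018} \approx 9.3442 \cdot 10^{-6}$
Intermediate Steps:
$h{\left(r,j \right)} = j + r^{2}$ ($h{\left(r,j \right)} = r^{2} + j = j + r^{2}$)
$\frac{1}{\left(\left(\left(-73\right) 49 + 23\right) - -15708\right) + h{\left(308,0 \right)}} = \frac{1}{\left(\left(\left(-73\right) 49 + 23\right) - -15708\right) + \left(0 + 308^{2}\right)} = \frac{1}{\left(\left(-3577 + 23\right) + 15708\right) + \left(0 + 94864\right)} = \frac{1}{\left(-3554 + 15708\right) + 94864} = \frac{1}{12154 + 94864} = \frac{1}{107018}$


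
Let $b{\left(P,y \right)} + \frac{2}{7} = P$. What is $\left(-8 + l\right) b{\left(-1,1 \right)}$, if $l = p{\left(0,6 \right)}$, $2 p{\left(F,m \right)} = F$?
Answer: $\frac{72}{7} \approx 10.286$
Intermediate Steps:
$p{\left(F,m \right)} = \frac{F}{2}$
$b{\left(P,y \right)} = - \frac{2}{7} + P$
$l = 0$ ($l = \frac{1}{2} \cdot 0 = 0$)
$\left(-8 + l\right) b{\left(-1,1 \right)} = \left(-8 + 0\right) \left(- \frac{2}{7} - 1\right) = \left(-8\right) \left(- \frac{9}{7}\right) = \frac{72}{7}$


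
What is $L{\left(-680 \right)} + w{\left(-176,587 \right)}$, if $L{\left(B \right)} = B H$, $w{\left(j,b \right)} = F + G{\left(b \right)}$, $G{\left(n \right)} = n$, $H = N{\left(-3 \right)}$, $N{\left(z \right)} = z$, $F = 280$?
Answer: $2907$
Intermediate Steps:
$H = -3$
$w{\left(j,b \right)} = 280 + b$
$L{\left(B \right)} = - 3 B$ ($L{\left(B \right)} = B \left(-3\right) = - 3 B$)
$L{\left(-680 \right)} + w{\left(-176,587 \right)} = \left(-3\right) \left(-680\right) + \left(280 + 587\right) = 2040 + 867 = 2907$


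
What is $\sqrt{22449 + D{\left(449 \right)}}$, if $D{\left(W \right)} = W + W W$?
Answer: $\sqrt{224499} \approx 473.81$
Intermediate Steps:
$D{\left(W \right)} = W + W^{2}$
$\sqrt{22449 + D{\left(449 \right)}} = \sqrt{22449 + 449 \left(1 + 449\right)} = \sqrt{22449 + 449 \cdot 450} = \sqrt{22449 + 202050} = \sqrt{224499}$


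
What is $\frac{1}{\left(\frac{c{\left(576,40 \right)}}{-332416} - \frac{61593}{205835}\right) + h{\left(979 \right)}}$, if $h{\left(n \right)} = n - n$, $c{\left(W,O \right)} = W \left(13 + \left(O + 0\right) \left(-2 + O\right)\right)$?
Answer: $- \frac{21818510}{64486113} \approx -0.33834$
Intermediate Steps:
$c{\left(W,O \right)} = W \left(13 + O \left(-2 + O\right)\right)$
$h{\left(n \right)} = 0$
$\frac{1}{\left(\frac{c{\left(576,40 \right)}}{-332416} - \frac{61593}{205835}\right) + h{\left(979 \right)}} = \frac{1}{\left(\frac{576 \left(13 + 40^{2} - 80\right)}{-332416} - \frac{61593}{205835}\right) + 0} = \frac{1}{\left(576 \left(13 + 1600 - 80\right) \left(- \frac{1}{332416}\right) - \frac{8799}{29405}\right) + 0} = \frac{1}{\left(576 \cdot 1533 \left(- \frac{1}{332416}\right) - \frac{8799}{29405}\right) + 0} = \frac{1}{\left(883008 \left(- \frac{1}{332416}\right) - \frac{8799}{29405}\right) + 0} = \frac{1}{\left(- \frac{1971}{742} - \frac{8799}{29405}\right) + 0} = \frac{1}{- \frac{64486113}{21818510} + 0} = \frac{1}{- \frac{64486113}{21818510}} = - \frac{21818510}{64486113}$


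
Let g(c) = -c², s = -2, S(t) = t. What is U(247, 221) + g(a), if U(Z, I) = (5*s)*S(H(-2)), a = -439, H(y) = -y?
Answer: -192741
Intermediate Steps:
U(Z, I) = -20 (U(Z, I) = (5*(-2))*(-1*(-2)) = -10*2 = -20)
U(247, 221) + g(a) = -20 - 1*(-439)² = -20 - 1*192721 = -20 - 192721 = -192741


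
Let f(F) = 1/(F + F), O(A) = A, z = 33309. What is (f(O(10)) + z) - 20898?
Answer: 248221/20 ≈ 12411.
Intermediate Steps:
f(F) = 1/(2*F)
(f(O(10)) + z) - 20898 = ((½)/10 + 33309) - 20898 = ((½)*(⅒) + 33309) - 20898 = (1/20 + 33309) - 20898 = 666181/20 - 20898 = 248221/20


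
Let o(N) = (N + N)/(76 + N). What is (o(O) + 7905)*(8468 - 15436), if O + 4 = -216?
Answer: -495929980/9 ≈ -5.5103e+7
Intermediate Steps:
O = -220 (O = -4 - 216 = -220)
o(N) = 2*N/(76 + N) (o(N) = (2*N)/(76 + N) = 2*N/(76 + N))
(o(O) + 7905)*(8468 - 15436) = (2*(-220)/(76 - 220) + 7905)*(8468 - 15436) = (2*(-220)/(-144) + 7905)*(-6968) = (2*(-220)*(-1/144) + 7905)*(-6968) = (55/18 + 7905)*(-6968) = (142345/18)*(-6968) = -495929980/9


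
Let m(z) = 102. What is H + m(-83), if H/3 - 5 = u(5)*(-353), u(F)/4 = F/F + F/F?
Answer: -8355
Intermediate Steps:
u(F) = 8 (u(F) = 4*(F/F + F/F) = 4*(1 + 1) = 4*2 = 8)
H = -8457 (H = 15 + 3*(8*(-353)) = 15 + 3*(-2824) = 15 - 8472 = -8457)
H + m(-83) = -8457 + 102 = -8355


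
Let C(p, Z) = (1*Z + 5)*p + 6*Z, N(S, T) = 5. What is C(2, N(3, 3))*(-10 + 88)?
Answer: 3900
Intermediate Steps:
C(p, Z) = 6*Z + p*(5 + Z) (C(p, Z) = (Z + 5)*p + 6*Z = (5 + Z)*p + 6*Z = p*(5 + Z) + 6*Z = 6*Z + p*(5 + Z))
C(2, N(3, 3))*(-10 + 88) = (5*2 + 6*5 + 5*2)*(-10 + 88) = (10 + 30 + 10)*78 = 50*78 = 3900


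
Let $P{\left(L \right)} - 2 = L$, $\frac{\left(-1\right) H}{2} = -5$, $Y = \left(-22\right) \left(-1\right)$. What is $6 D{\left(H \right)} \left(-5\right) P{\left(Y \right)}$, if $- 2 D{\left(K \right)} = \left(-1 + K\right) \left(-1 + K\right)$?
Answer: $29160$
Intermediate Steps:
$Y = 22$
$H = 10$ ($H = \left(-2\right) \left(-5\right) = 10$)
$D{\left(K \right)} = - \frac{\left(-1 + K\right)^{2}}{2}$ ($D{\left(K \right)} = - \frac{\left(-1 + K\right) \left(-1 + K\right)}{2} = - \frac{\left(-1 + K\right)^{2}}{2}$)
$P{\left(L \right)} = 2 + L$
$6 D{\left(H \right)} \left(-5\right) P{\left(Y \right)} = 6 \left(- \frac{\left(-1 + 10\right)^{2}}{2}\right) \left(-5\right) \left(2 + 22\right) = 6 \left(- \frac{9^{2}}{2}\right) \left(-5\right) 24 = 6 \left(\left(- \frac{1}{2}\right) 81\right) \left(-5\right) 24 = 6 \left(- \frac{81}{2}\right) \left(-5\right) 24 = \left(-243\right) \left(-5\right) 24 = 1215 \cdot 24 = 29160$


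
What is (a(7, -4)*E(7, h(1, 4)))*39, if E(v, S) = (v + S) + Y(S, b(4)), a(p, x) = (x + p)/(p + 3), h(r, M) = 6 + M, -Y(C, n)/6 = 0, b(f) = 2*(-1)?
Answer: 1989/10 ≈ 198.90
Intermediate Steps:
b(f) = -2
Y(C, n) = 0 (Y(C, n) = -6*0 = 0)
a(p, x) = (p + x)/(3 + p)
E(v, S) = S + v (E(v, S) = (v + S) + 0 = (S + v) + 0 = S + v)
(a(7, -4)*E(7, h(1, 4)))*39 = (((7 - 4)/(3 + 7))*((6 + 4) + 7))*39 = ((3/10)*(10 + 7))*39 = (((1/10)*3)*17)*39 = ((3/10)*17)*39 = (51/10)*39 = 1989/10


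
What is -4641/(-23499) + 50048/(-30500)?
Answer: -12315803/8532375 ≈ -1.4434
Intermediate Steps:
-4641/(-23499) + 50048/(-30500) = -4641*(-1/23499) + 50048*(-1/30500) = 221/1119 - 12512/7625 = -12315803/8532375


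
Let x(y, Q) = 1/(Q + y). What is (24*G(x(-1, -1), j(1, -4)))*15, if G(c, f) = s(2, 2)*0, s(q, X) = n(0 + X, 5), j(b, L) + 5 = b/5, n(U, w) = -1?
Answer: 0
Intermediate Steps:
j(b, L) = -5 + b/5
s(q, X) = -1
G(c, f) = 0 (G(c, f) = -1*0 = 0)
(24*G(x(-1, -1), j(1, -4)))*15 = (24*0)*15 = 0*15 = 0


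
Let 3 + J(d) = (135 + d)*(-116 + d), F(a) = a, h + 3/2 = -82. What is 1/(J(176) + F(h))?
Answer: 2/37147 ≈ 5.3840e-5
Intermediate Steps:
h = -167/2 (h = -3/2 - 82 = -167/2 ≈ -83.500)
J(d) = -3 + (-116 + d)*(135 + d) (J(d) = -3 + (135 + d)*(-116 + d) = -3 + (-116 + d)*(135 + d))
1/(J(176) + F(h)) = 1/((-15663 + 176**2 + 19*176) - 167/2) = 1/((-15663 + 30976 + 3344) - 167/2) = 1/(18657 - 167/2) = 1/(37147/2) = 2/37147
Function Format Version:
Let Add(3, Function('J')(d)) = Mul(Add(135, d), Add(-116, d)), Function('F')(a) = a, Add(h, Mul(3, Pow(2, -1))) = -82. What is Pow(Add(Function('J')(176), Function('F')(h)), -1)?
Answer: Rational(2, 37147) ≈ 5.3840e-5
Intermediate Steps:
h = Rational(-167, 2) (h = Add(Rational(-3, 2), -82) = Rational(-167, 2) ≈ -83.500)
Function('J')(d) = Add(-3, Mul(Add(-116, d), Add(135, d))) (Function('J')(d) = Add(-3, Mul(Add(135, d), Add(-116, d))) = Add(-3, Mul(Add(-116, d), Add(135, d))))
Pow(Add(Function('J')(176), Function('F')(h)), -1) = Pow(Add(Add(-15663, Pow(176, 2), Mul(19, 176)), Rational(-167, 2)), -1) = Pow(Add(Add(-15663, 30976, 3344), Rational(-167, 2)), -1) = Pow(Add(18657, Rational(-167, 2)), -1) = Pow(Rational(37147, 2), -1) = Rational(2, 37147)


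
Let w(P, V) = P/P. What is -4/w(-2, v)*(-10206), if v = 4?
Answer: 40824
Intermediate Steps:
w(P, V) = 1
-4/w(-2, v)*(-10206) = -4/1*(-10206) = -4*1*(-10206) = -4*(-10206) = 40824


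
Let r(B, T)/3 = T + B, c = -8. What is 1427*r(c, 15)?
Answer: 29967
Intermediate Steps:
r(B, T) = 3*B + 3*T (r(B, T) = 3*(T + B) = 3*(B + T) = 3*B + 3*T)
1427*r(c, 15) = 1427*(3*(-8) + 3*15) = 1427*(-24 + 45) = 1427*21 = 29967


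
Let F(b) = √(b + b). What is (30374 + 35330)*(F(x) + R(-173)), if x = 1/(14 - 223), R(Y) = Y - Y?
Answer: 65704*I*√418/209 ≈ 6427.4*I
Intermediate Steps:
R(Y) = 0
x = -1/209 (x = 1/(-209) = -1/209 ≈ -0.0047847)
F(b) = √2*√b (F(b) = √(2*b) = √2*√b)
(30374 + 35330)*(F(x) + R(-173)) = (30374 + 35330)*(√2*√(-1/209) + 0) = 65704*(√2*(I*√209/209) + 0) = 65704*(I*√418/209 + 0) = 65704*(I*√418/209) = 65704*I*√418/209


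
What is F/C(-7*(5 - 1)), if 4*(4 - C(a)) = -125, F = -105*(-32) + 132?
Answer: 4656/47 ≈ 99.064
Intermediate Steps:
F = 3492 (F = 3360 + 132 = 3492)
C(a) = 141/4 (C(a) = 4 - 1/4*(-125) = 4 + 125/4 = 141/4)
F/C(-7*(5 - 1)) = 3492/(141/4) = 3492*(4/141) = 4656/47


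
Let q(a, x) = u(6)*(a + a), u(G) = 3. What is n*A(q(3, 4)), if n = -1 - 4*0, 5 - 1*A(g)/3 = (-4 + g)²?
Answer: 573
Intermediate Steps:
q(a, x) = 6*a (q(a, x) = 3*(a + a) = 3*(2*a) = 6*a)
A(g) = 15 - 3*(-4 + g)²
n = -1 (n = -1 + 0 = -1)
n*A(q(3, 4)) = -(15 - 3*(-4 + 6*3)²) = -(15 - 3*(-4 + 18)²) = -(15 - 3*14²) = -(15 - 3*196) = -(15 - 588) = -1*(-573) = 573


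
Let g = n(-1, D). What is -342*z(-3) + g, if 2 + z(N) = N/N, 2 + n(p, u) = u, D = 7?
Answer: 347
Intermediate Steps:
n(p, u) = -2 + u
g = 5 (g = -2 + 7 = 5)
z(N) = -1 (z(N) = -2 + N/N = -2 + 1 = -1)
-342*z(-3) + g = -342*(-1) + 5 = 342 + 5 = 347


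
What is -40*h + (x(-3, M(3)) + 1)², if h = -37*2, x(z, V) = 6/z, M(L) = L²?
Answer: 2961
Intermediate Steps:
h = -74
-40*h + (x(-3, M(3)) + 1)² = -40*(-74) + (6/(-3) + 1)² = 2960 + (6*(-⅓) + 1)² = 2960 + (-2 + 1)² = 2960 + (-1)² = 2960 + 1 = 2961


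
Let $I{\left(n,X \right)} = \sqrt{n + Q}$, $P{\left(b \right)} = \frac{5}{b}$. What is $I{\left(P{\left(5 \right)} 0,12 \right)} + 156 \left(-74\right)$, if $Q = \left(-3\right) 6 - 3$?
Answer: $-11544 + i \sqrt{21} \approx -11544.0 + 4.5826 i$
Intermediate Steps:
$Q = -21$ ($Q = -18 - 3 = -21$)
$I{\left(n,X \right)} = \sqrt{-21 + n}$ ($I{\left(n,X \right)} = \sqrt{n - 21} = \sqrt{-21 + n}$)
$I{\left(P{\left(5 \right)} 0,12 \right)} + 156 \left(-74\right) = \sqrt{-21 + \frac{5}{5} \cdot 0} + 156 \left(-74\right) = \sqrt{-21 + 5 \cdot \frac{1}{5} \cdot 0} - 11544 = \sqrt{-21 + 1 \cdot 0} - 11544 = \sqrt{-21 + 0} - 11544 = \sqrt{-21} - 11544 = i \sqrt{21} - 11544 = -11544 + i \sqrt{21}$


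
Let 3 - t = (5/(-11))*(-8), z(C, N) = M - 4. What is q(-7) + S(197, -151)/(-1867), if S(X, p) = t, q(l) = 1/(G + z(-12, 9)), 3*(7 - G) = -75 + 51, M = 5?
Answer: 20649/328592 ≈ 0.062841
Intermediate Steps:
G = 15 (G = 7 - (-75 + 51)/3 = 7 - 1/3*(-24) = 7 + 8 = 15)
z(C, N) = 1 (z(C, N) = 5 - 4 = 1)
q(l) = 1/16 (q(l) = 1/(15 + 1) = 1/16)
t = -7/11 (t = 3 - 5/(-11)*(-8) = 3 - 5*(-1/11)*(-8) = 3 - (-5)*(-8)/11 = 3 - 1*40/11 = 3 - 40/11 = -7/11 ≈ -0.63636)
S(X, p) = -7/11
q(-7) + S(197, -151)/(-1867) = 1/16 - 7/11/(-1867) = 1/16 - 7/11*(-1/1867) = 1/16 + 7/20537 = 20649/328592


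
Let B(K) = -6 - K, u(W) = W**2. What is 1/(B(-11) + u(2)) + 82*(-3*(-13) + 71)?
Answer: 81181/9 ≈ 9020.1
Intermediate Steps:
1/(B(-11) + u(2)) + 82*(-3*(-13) + 71) = 1/((-6 - 1*(-11)) + 2**2) + 82*(-3*(-13) + 71) = 1/((-6 + 11) + 4) + 82*(39 + 71) = 1/(5 + 4) + 82*110 = 1/9 + 9020 = 81181/9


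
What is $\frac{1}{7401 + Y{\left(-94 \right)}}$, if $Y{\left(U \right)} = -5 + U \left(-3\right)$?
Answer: $\frac{1}{7678} \approx 0.00013024$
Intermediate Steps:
$Y{\left(U \right)} = -5 - 3 U$
$\frac{1}{7401 + Y{\left(-94 \right)}} = \frac{1}{7401 - -277} = \frac{1}{7401 + \left(-5 + 282\right)} = \frac{1}{7401 + 277} = \frac{1}{7678}$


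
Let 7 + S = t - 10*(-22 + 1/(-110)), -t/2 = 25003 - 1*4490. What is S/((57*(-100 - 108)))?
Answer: 17267/5016 ≈ 3.4424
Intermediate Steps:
t = -41026 (t = -2*(25003 - 1*4490) = -2*(25003 - 4490) = -2*20513 = -41026)
S = -448942/11 (S = -7 + (-41026 - 10*(-22 + 1/(-110))) = -7 + (-41026 - 10*(-22 - 1/110)) = -7 + (-41026 - 10*(-2421/110)) = -7 + (-41026 + 2421/11) = -7 - 448865/11 = -448942/11 ≈ -40813.)
S/((57*(-100 - 108))) = -448942*1/(57*(-100 - 108))/11 = -448942/(11*(57*(-208))) = -448942/11/(-11856) = -448942/11*(-1/11856) = 17267/5016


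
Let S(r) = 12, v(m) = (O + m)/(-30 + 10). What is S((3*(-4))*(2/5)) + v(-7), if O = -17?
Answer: 66/5 ≈ 13.200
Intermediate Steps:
v(m) = 17/20 - m/20 (v(m) = (-17 + m)/(-30 + 10) = (-17 + m)/(-20) = (-17 + m)*(-1/20) = 17/20 - m/20)
S((3*(-4))*(2/5)) + v(-7) = 12 + (17/20 - 1/20*(-7)) = 12 + (17/20 + 7/20) = 12 + 6/5 = 66/5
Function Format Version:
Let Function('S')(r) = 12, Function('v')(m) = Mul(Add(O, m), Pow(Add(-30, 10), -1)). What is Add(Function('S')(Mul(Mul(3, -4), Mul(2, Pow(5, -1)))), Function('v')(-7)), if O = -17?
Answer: Rational(66, 5) ≈ 13.200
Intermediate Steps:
Function('v')(m) = Add(Rational(17, 20), Mul(Rational(-1, 20), m)) (Function('v')(m) = Mul(Add(-17, m), Pow(Add(-30, 10), -1)) = Mul(Add(-17, m), Pow(-20, -1)) = Mul(Add(-17, m), Rational(-1, 20)) = Add(Rational(17, 20), Mul(Rational(-1, 20), m)))
Add(Function('S')(Mul(Mul(3, -4), Mul(2, Pow(5, -1)))), Function('v')(-7)) = Add(12, Add(Rational(17, 20), Mul(Rational(-1, 20), -7))) = Add(12, Add(Rational(17, 20), Rational(7, 20))) = Add(12, Rational(6, 5)) = Rational(66, 5)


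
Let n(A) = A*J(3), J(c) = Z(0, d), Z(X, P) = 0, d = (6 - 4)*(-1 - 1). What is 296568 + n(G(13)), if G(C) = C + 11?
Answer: 296568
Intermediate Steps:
G(C) = 11 + C
d = -4 (d = 2*(-2) = -4)
J(c) = 0
n(A) = 0 (n(A) = A*0 = 0)
296568 + n(G(13)) = 296568 + 0 = 296568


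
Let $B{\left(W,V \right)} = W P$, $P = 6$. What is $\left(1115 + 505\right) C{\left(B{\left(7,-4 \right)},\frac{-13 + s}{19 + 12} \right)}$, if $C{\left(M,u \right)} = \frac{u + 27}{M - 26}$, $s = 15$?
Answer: $\frac{339795}{124} \approx 2740.3$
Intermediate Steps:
$B{\left(W,V \right)} = 6 W$ ($B{\left(W,V \right)} = W 6 = 6 W$)
$C{\left(M,u \right)} = \frac{27 + u}{-26 + M}$
$\left(1115 + 505\right) C{\left(B{\left(7,-4 \right)},\frac{-13 + s}{19 + 12} \right)} = \left(1115 + 505\right) \frac{27 + \frac{-13 + 15}{19 + 12}}{-26 + 6 \cdot 7} = 1620 \frac{27 + \frac{2}{31}}{-26 + 42} = 1620 \frac{27 + 2 \cdot \frac{1}{31}}{16} = 1620 \frac{27 + \frac{2}{31}}{16} = 1620 \cdot \frac{1}{16} \cdot \frac{839}{31} = 1620 \cdot \frac{839}{496} = \frac{339795}{124}$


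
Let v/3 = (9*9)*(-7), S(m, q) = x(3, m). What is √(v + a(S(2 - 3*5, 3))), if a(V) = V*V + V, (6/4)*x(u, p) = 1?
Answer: I*√15299/3 ≈ 41.23*I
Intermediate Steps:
x(u, p) = ⅔ (x(u, p) = (⅔)*1 = ⅔)
S(m, q) = ⅔
v = -1701 (v = 3*((9*9)*(-7)) = 3*(81*(-7)) = 3*(-567) = -1701)
a(V) = V + V² (a(V) = V² + V = V + V²)
√(v + a(S(2 - 3*5, 3))) = √(-1701 + 2*(1 + ⅔)/3) = √(-1701 + (⅔)*(5/3)) = √(-1701 + 10/9) = √(-15299/9) = I*√15299/3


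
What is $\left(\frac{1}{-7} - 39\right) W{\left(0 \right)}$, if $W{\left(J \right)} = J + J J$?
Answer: $0$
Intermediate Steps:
$W{\left(J \right)} = J + J^{2}$
$\left(\frac{1}{-7} - 39\right) W{\left(0 \right)} = \left(\frac{1}{-7} - 39\right) 0 \left(1 + 0\right) = \left(- \frac{1}{7} - 39\right) 0 \cdot 1 = \left(- \frac{274}{7}\right) 0 = 0$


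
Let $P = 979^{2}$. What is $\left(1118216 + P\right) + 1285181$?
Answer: $3361838$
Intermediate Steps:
$P = 958441$
$\left(1118216 + P\right) + 1285181 = \left(1118216 + 958441\right) + 1285181 = 2076657 + 1285181 = 3361838$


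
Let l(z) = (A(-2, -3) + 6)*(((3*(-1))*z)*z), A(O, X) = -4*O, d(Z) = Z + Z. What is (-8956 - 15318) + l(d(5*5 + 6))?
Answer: -185722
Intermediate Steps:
d(Z) = 2*Z
l(z) = -42*z² (l(z) = (-4*(-2) + 6)*(((3*(-1))*z)*z) = (8 + 6)*((-3*z)*z) = 14*(-3*z²) = -42*z²)
(-8956 - 15318) + l(d(5*5 + 6)) = (-8956 - 15318) - 42*4*(5*5 + 6)² = -24274 - 42*4*(25 + 6)² = -24274 - 42*(2*31)² = -24274 - 42*62² = -24274 - 42*3844 = -24274 - 161448 = -185722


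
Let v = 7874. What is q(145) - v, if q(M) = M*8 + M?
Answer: -6569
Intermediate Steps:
q(M) = 9*M (q(M) = 8*M + M = 9*M)
q(145) - v = 9*145 - 1*7874 = 1305 - 7874 = -6569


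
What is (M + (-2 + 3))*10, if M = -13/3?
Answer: -100/3 ≈ -33.333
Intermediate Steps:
M = -13/3 (M = -13*1/3 = -13/3 ≈ -4.3333)
(M + (-2 + 3))*10 = (-13/3 + (-2 + 3))*10 = (-13/3 + 1)*10 = -10/3*10 = -100/3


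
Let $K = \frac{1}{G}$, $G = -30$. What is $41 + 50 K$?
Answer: $\frac{118}{3} \approx 39.333$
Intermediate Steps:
$K = - \frac{1}{30}$ ($K = \frac{1}{-30} = - \frac{1}{30} \approx -0.033333$)
$41 + 50 K = 41 + 50 \left(- \frac{1}{30}\right) = 41 - \frac{5}{3} = \frac{118}{3}$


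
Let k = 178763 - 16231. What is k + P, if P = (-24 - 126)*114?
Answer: 145432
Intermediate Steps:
P = -17100 (P = -150*114 = -17100)
k = 162532
k + P = 162532 - 17100 = 145432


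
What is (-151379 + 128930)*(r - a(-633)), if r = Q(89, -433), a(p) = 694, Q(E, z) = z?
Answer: 25300023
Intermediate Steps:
r = -433
(-151379 + 128930)*(r - a(-633)) = (-151379 + 128930)*(-433 - 1*694) = -22449*(-433 - 694) = -22449*(-1127) = 25300023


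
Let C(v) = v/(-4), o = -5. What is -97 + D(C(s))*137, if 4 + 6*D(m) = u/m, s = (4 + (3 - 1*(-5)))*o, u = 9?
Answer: -5239/30 ≈ -174.63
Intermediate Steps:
s = -60 (s = (4 + (3 - 1*(-5)))*(-5) = (4 + (3 + 5))*(-5) = (4 + 8)*(-5) = 12*(-5) = -60)
C(v) = -v/4 (C(v) = v*(-¼) = -v/4)
D(m) = -⅔ + 3/(2*m) (D(m) = -⅔ + (9/m)/6 = -⅔ + 3/(2*m))
-97 + D(C(s))*137 = -97 + ((9 - (-1)*(-60))/(6*((-¼*(-60)))))*137 = -97 + ((⅙)*(9 - 4*15)/15)*137 = -97 + ((⅙)*(1/15)*(9 - 60))*137 = -97 + ((⅙)*(1/15)*(-51))*137 = -97 - 17/30*137 = -97 - 2329/30 = -5239/30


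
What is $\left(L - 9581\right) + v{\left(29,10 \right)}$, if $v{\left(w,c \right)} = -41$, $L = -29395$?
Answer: $-39017$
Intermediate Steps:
$\left(L - 9581\right) + v{\left(29,10 \right)} = \left(-29395 - 9581\right) - 41 = -38976 - 41 = -39017$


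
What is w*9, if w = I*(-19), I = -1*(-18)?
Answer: -3078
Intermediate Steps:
I = 18
w = -342 (w = 18*(-19) = -342)
w*9 = -342*9 = -3078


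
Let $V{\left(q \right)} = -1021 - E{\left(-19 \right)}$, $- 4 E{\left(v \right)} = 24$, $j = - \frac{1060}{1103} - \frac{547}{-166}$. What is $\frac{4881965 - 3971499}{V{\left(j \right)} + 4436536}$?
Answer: $\frac{910466}{4435521} \approx 0.20527$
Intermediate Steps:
$j = \frac{427381}{183098}$ ($j = \left(-1060\right) \frac{1}{1103} - - \frac{547}{166} = - \frac{1060}{1103} + \frac{547}{166} = \frac{427381}{183098} \approx 2.3342$)
$E{\left(v \right)} = -6$ ($E{\left(v \right)} = \left(- \frac{1}{4}\right) 24 = -6$)
$V{\left(q \right)} = -1015$ ($V{\left(q \right)} = -1021 - -6 = -1021 + 6 = -1015$)
$\frac{4881965 - 3971499}{V{\left(j \right)} + 4436536} = \frac{4881965 - 3971499}{-1015 + 4436536} = \frac{910466}{4435521}$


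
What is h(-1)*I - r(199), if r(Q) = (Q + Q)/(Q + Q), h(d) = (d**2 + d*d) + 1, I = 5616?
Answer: 16847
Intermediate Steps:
h(d) = 1 + 2*d**2 (h(d) = (d**2 + d**2) + 1 = 2*d**2 + 1 = 1 + 2*d**2)
r(Q) = 1 (r(Q) = (2*Q)/((2*Q)) = (2*Q)*(1/(2*Q)) = 1)
h(-1)*I - r(199) = (1 + 2*(-1)**2)*5616 - 1*1 = (1 + 2*1)*5616 - 1 = (1 + 2)*5616 - 1 = 3*5616 - 1 = 16848 - 1 = 16847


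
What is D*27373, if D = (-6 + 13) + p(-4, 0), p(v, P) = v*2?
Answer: -27373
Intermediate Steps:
p(v, P) = 2*v
D = -1 (D = (-6 + 13) + 2*(-4) = 7 - 8 = -1)
D*27373 = -1*27373 = -27373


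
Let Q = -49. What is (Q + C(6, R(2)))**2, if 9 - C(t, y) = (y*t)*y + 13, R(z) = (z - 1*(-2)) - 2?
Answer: 5929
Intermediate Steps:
R(z) = z (R(z) = (z + 2) - 2 = (2 + z) - 2 = z)
C(t, y) = -4 - t*y**2 (C(t, y) = 9 - ((y*t)*y + 13) = 9 - ((t*y)*y + 13) = 9 - (t*y**2 + 13) = 9 - (13 + t*y**2) = 9 + (-13 - t*y**2) = -4 - t*y**2)
(Q + C(6, R(2)))**2 = (-49 + (-4 - 1*6*2**2))**2 = (-49 + (-4 - 1*6*4))**2 = (-49 + (-4 - 24))**2 = (-49 - 28)**2 = (-77)**2 = 5929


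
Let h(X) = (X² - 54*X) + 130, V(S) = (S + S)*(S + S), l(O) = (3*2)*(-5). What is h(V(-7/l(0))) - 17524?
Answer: -881164199/50625 ≈ -17406.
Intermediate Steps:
l(O) = -30 (l(O) = 6*(-5) = -30)
V(S) = 4*S² (V(S) = (2*S)*(2*S) = 4*S²)
h(X) = 130 + X² - 54*X
h(V(-7/l(0))) - 17524 = (130 + (4*(-7/(-30))²)² - 216*(-7/(-30))²) - 17524 = (130 + (4*(-7*(-1/30))²)² - 216*(-7*(-1/30))²) - 17524 = (130 + (4*(7/30)²)² - 216*(7/30)²) - 17524 = (130 + (4*(49/900))² - 216*49/900) - 17524 = (130 + (49/225)² - 54*49/225) - 17524 = (130 + 2401/50625 - 294/25) - 17524 = 5988301/50625 - 17524 = -881164199/50625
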